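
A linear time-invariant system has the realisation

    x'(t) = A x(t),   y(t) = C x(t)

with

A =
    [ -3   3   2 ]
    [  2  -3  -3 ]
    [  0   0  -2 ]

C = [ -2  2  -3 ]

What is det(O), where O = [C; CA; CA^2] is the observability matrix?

CA = [[10, -12, -4]]
CA^2 = [[-54, 66, 64]]
Observability matrix O = [C; CA; CA^2] = [[-2, 2, -3], [10, -12, -4], [-54, 66, 64]]
Expanding along the first row, det(O) = (-2)·((-12)·64 - (-4)·66) - 2·(10·64 - (-4)·(-54)) + (-3)·(10·66 - (-12)·(-54)) = (-2)·(-504) - 2·424 + (-3)·12 = 124
Since det(O) ≠ 0, rank(O) = 3 and the system is completely observable.

124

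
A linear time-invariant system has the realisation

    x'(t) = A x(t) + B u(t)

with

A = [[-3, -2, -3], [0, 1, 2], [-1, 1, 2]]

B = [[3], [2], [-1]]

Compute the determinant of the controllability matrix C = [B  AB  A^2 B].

-268

AB = [[-10], [0], [-3]]
A^2B = [[39], [-6], [4]]
Controllability matrix C = [B  AB  A^2B] = [[3, -10, 39], [2, 0, -6], [-1, -3, 4]]
Expanding along the first row, det(C) = 3·(0·4 - (-6)·(-3)) - (-10)·(2·4 - (-6)·(-1)) + 39·(2·(-3) - 0·(-1)) = 3·(-18) - (-10)·2 + 39·(-6) = -268
Since det(C) ≠ 0, rank(C) = 3 and the system is completely controllable.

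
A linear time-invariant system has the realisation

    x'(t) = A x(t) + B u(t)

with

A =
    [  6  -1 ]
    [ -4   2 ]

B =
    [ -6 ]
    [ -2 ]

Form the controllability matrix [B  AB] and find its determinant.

-188

AB = [[-34], [20]]
Controllability matrix C = [B  AB] = [[-6, -34], [-2, 20]]
det(C) = (-6)·20 - (-34)·(-2) = -120 - 68 = -188
Since det(C) ≠ 0, rank(C) = 2 and the system is completely controllable.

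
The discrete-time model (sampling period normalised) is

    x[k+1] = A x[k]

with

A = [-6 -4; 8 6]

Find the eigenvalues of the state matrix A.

-2, 2

det(zI - A) = z^2 - (tr A)z + det A, with tr A = (-6) + 6 = 0 and det A = (-6)·6 - (-4)·8 = -36 - (-32) = -4.
So p(z) = det(zI - A) = z^2 - 4.
Factor z^2 - 4: two numbers with sum 0 and product -4 are 2 and -2, so z^2 - 4 = (z - 2)(z + 2).
Hence p(z) = (z - 2) (z + 2), with roots -2, 2.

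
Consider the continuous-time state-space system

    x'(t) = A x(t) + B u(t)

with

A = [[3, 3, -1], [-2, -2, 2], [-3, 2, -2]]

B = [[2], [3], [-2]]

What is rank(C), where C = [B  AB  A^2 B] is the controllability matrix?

AB = [[17], [-14], [4]]
A^2B = [[5], [2], [-87]]
Controllability matrix C = [B  AB  A^2B] = [[2, 17, 5], [3, -14, 2], [-2, 4, -87]]
det(C) = 2·((-14)·(-87) - 2·4) - 17·(3·(-87) - 2·(-2)) + 5·(3·4 - (-14)·(-2)) = 2·1210 - 17·(-257) + 5·(-16) = 6709 ≠ 0, so rank(C) = 3.
rank(C) = 3 = n, so the pair (A, B) is completely controllable.

3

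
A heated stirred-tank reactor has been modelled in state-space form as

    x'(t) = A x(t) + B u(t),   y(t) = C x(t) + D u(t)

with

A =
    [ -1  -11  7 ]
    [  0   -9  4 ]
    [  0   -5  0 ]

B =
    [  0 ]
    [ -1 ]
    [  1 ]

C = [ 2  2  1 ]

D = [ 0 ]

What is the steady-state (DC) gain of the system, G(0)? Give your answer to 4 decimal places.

G(0) = C(-A)^{-1}B + D = -C A^{-1} B + D.
det A = -20, so A^{-1} = (1/-20)·adj(A) = [[-1, 7/4, -19/20], [0, 0, -1/5], [0, 1/4, -9/20]]
A^{-1} B = [-27/10, -1/5, -7/10]^T
C A^{-1} B = -13/2
G(0) = D - C A^{-1} B = 0 - (-13/2) = 13/2 ≈ 6.5000

6.5000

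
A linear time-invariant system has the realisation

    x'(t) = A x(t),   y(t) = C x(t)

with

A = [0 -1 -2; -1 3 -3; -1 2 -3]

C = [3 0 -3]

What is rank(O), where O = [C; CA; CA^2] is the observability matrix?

CA = [[3, -9, 3]]
CA^2 = [[6, -24, 12]]
Observability matrix O = [C; CA; CA^2] = [[3, 0, -3], [3, -9, 3], [6, -24, 12]]
det(O) = 3·((-9)·12 - 3·(-24)) - 0·(3·12 - 3·6) + (-3)·(3·(-24) - (-9)·6) = 3·(-36) - 0·18 + (-3)·(-18) = -54 ≠ 0, so rank(O) = 3.
rank(O) = 3 = n, so the pair (A, C) is completely observable.

3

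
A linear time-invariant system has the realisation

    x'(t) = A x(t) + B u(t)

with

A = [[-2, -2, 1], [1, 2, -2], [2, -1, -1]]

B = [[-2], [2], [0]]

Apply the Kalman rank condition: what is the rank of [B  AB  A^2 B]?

AB = [[0], [2], [-6]]
A^2B = [[-10], [16], [4]]
Controllability matrix C = [B  AB  A^2B] = [[-2, 0, -10], [2, 2, 16], [0, -6, 4]]
det(C) = (-2)·(2·4 - 16·(-6)) - 0·(2·4 - 16·0) + (-10)·(2·(-6) - 2·0) = (-2)·104 - 0·8 + (-10)·(-12) = -88 ≠ 0, so rank(C) = 3.
rank(C) = 3 = n, so the pair (A, B) is completely controllable.

3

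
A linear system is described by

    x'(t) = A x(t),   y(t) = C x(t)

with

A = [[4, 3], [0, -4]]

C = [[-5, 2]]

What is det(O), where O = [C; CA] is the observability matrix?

155

CA = [[-20, -23]]
Observability matrix O = [C; CA] = [[-5, 2], [-20, -23]]
det(O) = (-5)·(-23) - 2·(-20) = 115 - (-40) = 155
Since det(O) ≠ 0, rank(O) = 2 and the system is completely observable.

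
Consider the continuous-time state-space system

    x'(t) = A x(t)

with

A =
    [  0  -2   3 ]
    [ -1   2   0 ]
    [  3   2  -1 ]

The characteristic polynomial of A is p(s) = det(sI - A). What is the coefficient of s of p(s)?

-13

Expand det(sI - A) for the 3×3 matrix.
p(s) = s^3 - s^2 - 13s + 22.
(Check: constant term = det(-A) = (-1)^3 det A = 22; coefficient of s^2 = -tr A = -1.)
The coefficient of s is -13.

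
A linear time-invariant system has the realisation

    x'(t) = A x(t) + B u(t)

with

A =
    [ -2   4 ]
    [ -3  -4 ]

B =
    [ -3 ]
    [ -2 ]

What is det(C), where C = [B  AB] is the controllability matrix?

AB = [[-2], [17]]
Controllability matrix C = [B  AB] = [[-3, -2], [-2, 17]]
det(C) = (-3)·17 - (-2)·(-2) = -51 - 4 = -55
Since det(C) ≠ 0, rank(C) = 2 and the system is completely controllable.

-55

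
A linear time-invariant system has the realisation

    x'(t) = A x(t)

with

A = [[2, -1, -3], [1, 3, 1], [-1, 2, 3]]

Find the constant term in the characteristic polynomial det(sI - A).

Expand det(sI - A) for the 3×3 matrix.
p(s) = s^3 - 8s^2 + 17s - 3.
(Check: constant term = det(-A) = (-1)^3 det A = -3; coefficient of s^2 = -tr A = -8.)
The constant term is -3.

-3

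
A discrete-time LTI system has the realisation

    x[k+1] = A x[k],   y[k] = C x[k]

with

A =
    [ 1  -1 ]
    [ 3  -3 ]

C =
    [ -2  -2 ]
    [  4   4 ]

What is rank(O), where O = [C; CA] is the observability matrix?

CA = [[-8, 8], [16, -16]]
Observability matrix O = [C; CA] = [[-2, -2], [4, 4], [-8, 8], [16, -16]]
Take the 2×2 submatrix of O formed by rows 1, 3: [[-2, -2], [-8, 8]]. Its determinant is (-2)·8 - (-2)·(-8) = -16 - 16 = -32 ≠ 0.
So rank(O) ≥ 2; since O has 2 columns, rank(O) = 2.
rank(O) = 2 = n, so the pair (A, C) is completely observable.

2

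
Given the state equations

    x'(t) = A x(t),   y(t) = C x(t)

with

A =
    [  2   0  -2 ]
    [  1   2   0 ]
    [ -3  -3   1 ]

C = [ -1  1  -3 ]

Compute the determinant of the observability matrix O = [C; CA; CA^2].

658

CA = [[8, 11, -1]]
CA^2 = [[30, 25, -17]]
Observability matrix O = [C; CA; CA^2] = [[-1, 1, -3], [8, 11, -1], [30, 25, -17]]
Expanding along the first row, det(O) = (-1)·(11·(-17) - (-1)·25) - 1·(8·(-17) - (-1)·30) + (-3)·(8·25 - 11·30) = (-1)·(-162) - 1·(-106) + (-3)·(-130) = 658
Since det(O) ≠ 0, rank(O) = 3 and the system is completely observable.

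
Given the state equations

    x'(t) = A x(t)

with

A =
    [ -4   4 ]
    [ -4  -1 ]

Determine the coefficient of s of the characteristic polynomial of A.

5

For a 2×2 matrix, det(sI - A) = s^2 - (tr A)s + det A.
tr A = -5, det A = 20.
So p(s) = s^2 + 5s + 20.
The coefficient of s is 5.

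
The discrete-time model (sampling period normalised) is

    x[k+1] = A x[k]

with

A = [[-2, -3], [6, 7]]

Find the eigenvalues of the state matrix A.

det(zI - A) = z^2 - (tr A)z + det A, with tr A = (-2) + 7 = 5 and det A = (-2)·7 - (-3)·6 = -14 - (-18) = 4.
So p(z) = det(zI - A) = z^2 - 5z + 4.
Factor z^2 - 5z + 4: two numbers with sum 5 and product 4 are 4 and 1, so z^2 - 5z + 4 = (z - 4)(z - 1).
Hence p(z) = (z - 4) (z - 1), with roots 1, 4.

1, 4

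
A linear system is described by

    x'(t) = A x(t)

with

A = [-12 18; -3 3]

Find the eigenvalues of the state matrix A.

-6, -3

det(sI - A) = s^2 - (tr A)s + det A, with tr A = (-12) + 3 = -9 and det A = (-12)·3 - 18·(-3) = -36 - (-54) = 18.
So p(s) = det(sI - A) = s^2 + 9s + 18.
Factor s^2 + 9s + 18: two numbers with sum -9 and product 18 are -3 and -6, so s^2 + 9s + 18 = (s + 3)(s + 6).
Hence p(s) = (s + 3) (s + 6), with roots -6, -3.
All eigenvalues have negative real part, so the system is asymptotically stable.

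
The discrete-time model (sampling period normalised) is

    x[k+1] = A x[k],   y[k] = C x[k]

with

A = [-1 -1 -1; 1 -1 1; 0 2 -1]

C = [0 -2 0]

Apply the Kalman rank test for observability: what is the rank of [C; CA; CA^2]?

3

CA = [[-2, 2, -2]]
CA^2 = [[4, -4, 6]]
Observability matrix O = [C; CA; CA^2] = [[0, -2, 0], [-2, 2, -2], [4, -4, 6]]
det(O) = 0·(2·6 - (-2)·(-4)) - (-2)·((-2)·6 - (-2)·4) + 0·((-2)·(-4) - 2·4) = 0·4 - (-2)·(-4) + 0·0 = -8 ≠ 0, so rank(O) = 3.
rank(O) = 3 = n, so the pair (A, C) is completely observable.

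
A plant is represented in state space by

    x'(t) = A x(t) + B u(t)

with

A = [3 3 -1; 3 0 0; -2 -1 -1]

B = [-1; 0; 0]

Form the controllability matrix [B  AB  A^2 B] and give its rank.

AB = [[-3], [-3], [2]]
A^2B = [[-20], [-9], [7]]
Controllability matrix C = [B  AB  A^2B] = [[-1, -3, -20], [0, -3, -9], [0, 2, 7]]
det(C) = (-1)·((-3)·7 - (-9)·2) - (-3)·(0·7 - (-9)·0) + (-20)·(0·2 - (-3)·0) = (-1)·(-3) - (-3)·0 + (-20)·0 = 3 ≠ 0, so rank(C) = 3.
rank(C) = 3 = n, so the pair (A, B) is completely controllable.

3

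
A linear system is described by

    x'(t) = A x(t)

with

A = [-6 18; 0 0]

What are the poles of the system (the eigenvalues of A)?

-6, 0

det(sI - A) = s^2 - (tr A)s + det A, with tr A = (-6) + 0 = -6 and det A = (-6)·0 - 18·0 = 0 - 0 = 0.
So p(s) = det(sI - A) = s^2 + 6s.
Factor s^2 + 6s: two numbers with sum -6 and product 0 are 0 and -6, so s^2 + 6s = s(s + 6).
Hence p(s) = s (s + 6), with roots -6, 0.
At least one eigenvalue has non-negative real part, so the system is not asymptotically stable.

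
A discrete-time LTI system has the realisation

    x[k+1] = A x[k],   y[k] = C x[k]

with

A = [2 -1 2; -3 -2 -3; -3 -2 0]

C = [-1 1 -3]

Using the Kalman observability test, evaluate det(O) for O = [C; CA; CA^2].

CA = [[4, 5, -5]]
CA^2 = [[8, -4, -7]]
Observability matrix O = [C; CA; CA^2] = [[-1, 1, -3], [4, 5, -5], [8, -4, -7]]
Expanding along the first row, det(O) = (-1)·(5·(-7) - (-5)·(-4)) - 1·(4·(-7) - (-5)·8) + (-3)·(4·(-4) - 5·8) = (-1)·(-55) - 1·12 + (-3)·(-56) = 211
Since det(O) ≠ 0, rank(O) = 3 and the system is completely observable.

211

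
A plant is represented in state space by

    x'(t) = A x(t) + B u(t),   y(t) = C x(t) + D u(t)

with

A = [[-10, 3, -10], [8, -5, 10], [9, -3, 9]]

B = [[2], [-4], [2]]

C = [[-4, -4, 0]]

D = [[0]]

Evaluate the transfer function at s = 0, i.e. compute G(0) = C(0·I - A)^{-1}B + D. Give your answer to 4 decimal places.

G(0) = C(-A)^{-1}B + D = -C A^{-1} B + D.
det A = -6, so A^{-1} = (1/-6)·adj(A) = [[5/2, -1/2, 10/3], [-3, 0, -10/3], [-7/2, 1/2, -13/3]]
A^{-1} B = [41/3, -38/3, -53/3]^T
C A^{-1} B = -4
G(0) = D - C A^{-1} B = 0 - (-4) = 4

4.0000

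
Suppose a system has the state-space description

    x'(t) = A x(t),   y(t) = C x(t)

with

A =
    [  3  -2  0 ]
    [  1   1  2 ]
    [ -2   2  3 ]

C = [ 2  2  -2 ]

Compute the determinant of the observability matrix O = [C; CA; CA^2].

784

CA = [[12, -6, -2]]
CA^2 = [[34, -34, -18]]
Observability matrix O = [C; CA; CA^2] = [[2, 2, -2], [12, -6, -2], [34, -34, -18]]
Expanding along the first row, det(O) = 2·((-6)·(-18) - (-2)·(-34)) - 2·(12·(-18) - (-2)·34) + (-2)·(12·(-34) - (-6)·34) = 2·40 - 2·(-148) + (-2)·(-204) = 784
Since det(O) ≠ 0, rank(O) = 3 and the system is completely observable.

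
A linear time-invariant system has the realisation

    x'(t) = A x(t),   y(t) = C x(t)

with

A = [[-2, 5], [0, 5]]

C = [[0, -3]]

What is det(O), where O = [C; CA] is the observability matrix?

0

CA = [[0, -15]]
Observability matrix O = [C; CA] = [[0, -3], [0, -15]]
det(O) = 0·(-15) - (-3)·0 = 0 - 0 = 0
Since det(O) = 0, rank(O) < 2 and the system is not completely observable.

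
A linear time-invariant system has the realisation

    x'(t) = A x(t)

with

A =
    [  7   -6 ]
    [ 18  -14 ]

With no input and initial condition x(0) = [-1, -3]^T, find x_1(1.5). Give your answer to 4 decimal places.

0.0979

det(sI - A) = s^2 - (tr A)s + det A, with tr A = 7 + (-14) = -7 and det A = 7·(-14) - (-6)·18 = -98 - (-108) = 10.
So p(s) = det(sI - A) = s^2 + 7s + 10.
Factor s^2 + 7s + 10: two numbers with sum -7 and product 10 are -2 and -5, so s^2 + 7s + 10 = (s + 2)(s + 5).
Hence p(s) = (s + 2) (s + 5), with roots -5, -2.
The eigenvalues -5, -2 are distinct and real, so A is diagonalisable and x(t) = e^{At} x(0) = V diag(e^{λ_i t}) V^{-1} x(0), where the columns of V are the eigenvectors.
λ = -5: A - (-5)I = [[12, -6], [18, -9]]. Row 1 gives 12·v1 + (-6)·v2 = 0, so take v_1 = [1, 2]^T.
λ = -2: A - (-2)I = [[9, -6], [18, -12]]. Row 1 gives 9·v1 + (-6)·v2 = 0, so take v_2 = [2, 3]^T.
V = [v_1 v_2] = [[1, 2], [2, 3]] has det V = -1, so V^{-1} = adj(V)/det V = [[-3, 2], [2, -1]].
Modal coordinates z(0) = V^{-1} x(0): (-3)·(-1) + 2·(-3) = -3; 2·(-1) + (-1)·(-3) = 1; so z(0) = [-3, 1]^T.
x_1(t) = Σ_i (v_i)_1 · z_i(0) · e^{λ_i t} (row 1 of V times the modal terms).
x_1(1.5) = 1·(-3)·e^{-5·1.5} + 2·1·e^{-2·1.5} = (-3)·0.000553 + 2·0.049787 = 0.0979.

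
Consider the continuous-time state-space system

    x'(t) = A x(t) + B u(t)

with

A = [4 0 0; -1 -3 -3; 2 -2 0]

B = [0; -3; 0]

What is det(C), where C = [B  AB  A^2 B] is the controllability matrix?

0

AB = [[0], [9], [6]]
A^2B = [[0], [-45], [-18]]
Controllability matrix C = [B  AB  A^2B] = [[0, 0, 0], [-3, 9, -45], [0, 6, -18]]
Expanding along the first row, det(C) = 0·(9·(-18) - (-45)·6) - 0·((-3)·(-18) - (-45)·0) + 0·((-3)·6 - 9·0) = 0·108 - 0·54 + 0·(-18) = 0
Since det(C) = 0, rank(C) < 3 and the system is not completely controllable.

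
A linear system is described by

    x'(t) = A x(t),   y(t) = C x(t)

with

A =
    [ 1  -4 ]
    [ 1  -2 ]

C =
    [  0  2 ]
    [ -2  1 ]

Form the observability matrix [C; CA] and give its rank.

CA = [[2, -4], [-1, 6]]
Observability matrix O = [C; CA] = [[0, 2], [-2, 1], [2, -4], [-1, 6]]
Take the 2×2 submatrix of O formed by rows 1, 2: [[0, 2], [-2, 1]]. Its determinant is 0·1 - 2·(-2) = 0 - (-4) = 4 ≠ 0.
So rank(O) ≥ 2; since O has 2 columns, rank(O) = 2.
rank(O) = 2 = n, so the pair (A, C) is completely observable.

2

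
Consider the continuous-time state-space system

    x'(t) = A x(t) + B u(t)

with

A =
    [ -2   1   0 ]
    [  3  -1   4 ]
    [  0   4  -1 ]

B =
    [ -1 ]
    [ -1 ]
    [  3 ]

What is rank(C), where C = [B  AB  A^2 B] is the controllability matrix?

3

AB = [[1], [10], [-7]]
A^2B = [[8], [-35], [47]]
Controllability matrix C = [B  AB  A^2B] = [[-1, 1, 8], [-1, 10, -35], [3, -7, 47]]
det(C) = (-1)·(10·47 - (-35)·(-7)) - 1·((-1)·47 - (-35)·3) + 8·((-1)·(-7) - 10·3) = (-1)·225 - 1·58 + 8·(-23) = -467 ≠ 0, so rank(C) = 3.
rank(C) = 3 = n, so the pair (A, B) is completely controllable.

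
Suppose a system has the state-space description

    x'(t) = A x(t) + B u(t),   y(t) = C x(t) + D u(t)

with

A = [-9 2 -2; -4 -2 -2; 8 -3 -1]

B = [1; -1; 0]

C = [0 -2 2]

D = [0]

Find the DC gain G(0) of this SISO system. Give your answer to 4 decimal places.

2.8000

G(0) = C(-A)^{-1}B + D = -C A^{-1} B + D.
det A = -60, so A^{-1} = (1/-60)·adj(A) = [[1/15, -2/15, 2/15], [1/3, -5/12, 1/6], [-7/15, 11/60, -13/30]]
A^{-1} B = [1/5, 3/4, -13/20]^T
C A^{-1} B = -14/5
G(0) = D - C A^{-1} B = 0 - (-14/5) = 14/5 ≈ 2.8000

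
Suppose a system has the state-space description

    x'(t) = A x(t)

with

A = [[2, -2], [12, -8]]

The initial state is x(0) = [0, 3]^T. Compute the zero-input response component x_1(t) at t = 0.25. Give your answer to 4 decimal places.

det(sI - A) = s^2 - (tr A)s + det A, with tr A = 2 + (-8) = -6 and det A = 2·(-8) - (-2)·12 = -16 - (-24) = 8.
So p(s) = det(sI - A) = s^2 + 6s + 8.
Factor s^2 + 6s + 8: two numbers with sum -6 and product 8 are -2 and -4, so s^2 + 6s + 8 = (s + 2)(s + 4).
Hence p(s) = (s + 2) (s + 4), with roots -4, -2.
The eigenvalues -4, -2 are distinct and real, so A is diagonalisable and x(t) = e^{At} x(0) = V diag(e^{λ_i t}) V^{-1} x(0), where the columns of V are the eigenvectors.
λ = -4: A - (-4)I = [[6, -2], [12, -4]]. Row 1 gives 6·v1 + (-2)·v2 = 0, so take v_1 = [-1, -3]^T.
λ = -2: A - (-2)I = [[4, -2], [12, -6]]. Row 1 gives 4·v1 + (-2)·v2 = 0, so take v_2 = [1, 2]^T.
V = [v_1 v_2] = [[-1, 1], [-3, 2]] has det V = 1, so V^{-1} = adj(V)/det V = [[2, -1], [3, -1]].
Modal coordinates z(0) = V^{-1} x(0): 2·0 + (-1)·3 = -3; 3·0 + (-1)·3 = -3; so z(0) = [-3, -3]^T.
x_1(t) = Σ_i (v_i)_1 · z_i(0) · e^{λ_i t} (row 1 of V times the modal terms).
x_1(0.25) = (-1)·(-3)·e^{-4·0.25} + 1·(-3)·e^{-2·0.25} = 3·0.367879 + (-3)·0.606531 = -0.7160.

-0.7160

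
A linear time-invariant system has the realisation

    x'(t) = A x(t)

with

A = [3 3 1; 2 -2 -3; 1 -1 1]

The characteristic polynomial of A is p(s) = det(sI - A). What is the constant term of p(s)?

Expand det(sI - A) for the 3×3 matrix.
p(s) = s^3 - 2s^2 - 15s + 30.
(Check: constant term = det(-A) = (-1)^3 det A = 30; coefficient of s^2 = -tr A = -2.)
The constant term is 30.

30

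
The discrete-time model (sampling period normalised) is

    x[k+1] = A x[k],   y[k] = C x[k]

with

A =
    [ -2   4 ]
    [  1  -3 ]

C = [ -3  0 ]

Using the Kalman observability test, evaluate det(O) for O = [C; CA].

CA = [[6, -12]]
Observability matrix O = [C; CA] = [[-3, 0], [6, -12]]
det(O) = (-3)·(-12) - 0·6 = 36 - 0 = 36
Since det(O) ≠ 0, rank(O) = 2 and the system is completely observable.

36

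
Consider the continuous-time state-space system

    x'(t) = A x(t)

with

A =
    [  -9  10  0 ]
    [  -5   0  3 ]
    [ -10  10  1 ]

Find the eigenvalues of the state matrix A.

det(sI - A) = s^3 - (tr A)s^2 + (M11 + M22 + M33)s - det A, where Mii is the 2×2 principal minor of A obtained by deleting row i and column i.
tr A = (-9) + 0 + 1 = -8; M11 = 0·1 - 3·10 = 0 - 30 = -30; M22 = (-9)·1 - 0·(-10) = -9 - 0 = -9; M33 = (-9)·0 - 10·(-5) = 0 - (-50) = 50; sum of minors = 11.
det A = (-9)·(0·1 - 3·10) - 10·((-5)·1 - 3·(-10)) + 0·((-5)·10 - 0·(-10)) = (-9)·(-30) - 10·25 + 0·(-50) = 20.
So p(s) = det(sI - A) = s^3 + 8s^2 + 11s - 20.
Rational-root test: any integer root divides -20. Testing small divisors, s = 1 works: p(1) = 1 + 8 + 11 + (-20) = 0, so (s - 1) is a factor.
Dividing, p(s) = (s - 1)(s^2 + 9s + 20).
Factor s^2 + 9s + 20: two numbers with sum -9 and product 20 are -4 and -5, so s^2 + 9s + 20 = (s + 4)(s + 5).
Hence p(s) = (s - 1) (s + 4) (s + 5), with roots -5, -4, 1.
At least one eigenvalue has non-negative real part, so the system is not asymptotically stable.

-5, -4, 1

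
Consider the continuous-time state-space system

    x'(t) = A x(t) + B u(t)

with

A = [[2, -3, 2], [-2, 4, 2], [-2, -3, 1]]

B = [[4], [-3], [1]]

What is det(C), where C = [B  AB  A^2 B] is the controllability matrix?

-284

AB = [[19], [-18], [2]]
A^2B = [[96], [-106], [18]]
Controllability matrix C = [B  AB  A^2B] = [[4, 19, 96], [-3, -18, -106], [1, 2, 18]]
Expanding along the first row, det(C) = 4·((-18)·18 - (-106)·2) - 19·((-3)·18 - (-106)·1) + 96·((-3)·2 - (-18)·1) = 4·(-112) - 19·52 + 96·12 = -284
Since det(C) ≠ 0, rank(C) = 3 and the system is completely controllable.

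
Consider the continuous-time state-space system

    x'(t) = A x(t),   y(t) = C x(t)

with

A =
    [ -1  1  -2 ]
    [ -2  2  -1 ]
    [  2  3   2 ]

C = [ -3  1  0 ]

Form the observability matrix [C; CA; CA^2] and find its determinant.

283

CA = [[1, -1, 5]]
CA^2 = [[11, 14, 9]]
Observability matrix O = [C; CA; CA^2] = [[-3, 1, 0], [1, -1, 5], [11, 14, 9]]
Expanding along the first row, det(O) = (-3)·((-1)·9 - 5·14) - 1·(1·9 - 5·11) + 0·(1·14 - (-1)·11) = (-3)·(-79) - 1·(-46) + 0·25 = 283
Since det(O) ≠ 0, rank(O) = 3 and the system is completely observable.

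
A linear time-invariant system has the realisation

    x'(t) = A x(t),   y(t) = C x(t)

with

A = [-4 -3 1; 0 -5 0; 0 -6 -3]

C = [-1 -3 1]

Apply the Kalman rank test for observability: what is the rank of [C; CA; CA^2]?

CA = [[4, 12, -4]]
CA^2 = [[-16, -48, 16]]
Observability matrix O = [C; CA; CA^2] = [[-1, -3, 1], [4, 12, -4], [-16, -48, 16]]
Every row of O is a scalar multiple of row 1 = [-1, -3, 1] (multipliers 1, -4, 16), so the rows span a one-dimensional space.
O ≠ 0, hence rank(O) = 1.
rank(O) = 1 < n = 3, so the pair (A, C) is not completely observable.

1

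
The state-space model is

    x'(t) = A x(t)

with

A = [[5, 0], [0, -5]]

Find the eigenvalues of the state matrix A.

-5, 5

det(sI - A) = s^2 - (tr A)s + det A, with tr A = 5 + (-5) = 0 and det A = 5·(-5) - 0·0 = -25 - 0 = -25.
So p(s) = det(sI - A) = s^2 - 25.
Factor s^2 - 25: two numbers with sum 0 and product -25 are 5 and -5, so s^2 - 25 = (s - 5)(s + 5).
Hence p(s) = (s - 5) (s + 5), with roots -5, 5.
At least one eigenvalue has non-negative real part, so the system is not asymptotically stable.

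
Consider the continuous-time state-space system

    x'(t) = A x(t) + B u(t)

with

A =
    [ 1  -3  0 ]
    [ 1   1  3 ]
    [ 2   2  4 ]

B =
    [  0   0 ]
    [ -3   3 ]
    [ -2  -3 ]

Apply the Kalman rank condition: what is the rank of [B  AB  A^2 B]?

3

AB = [[9, -9], [-9, -6], [-14, -6]]
A^2B = [[36, 9], [-42, -33], [-56, -54]]
Controllability matrix C = [B  AB  A^2B] = [[0, 0, 9, -9, 36, 9], [-3, 3, -9, -6, -42, -33], [-2, -3, -14, -6, -56, -54]]
Take the 3×3 submatrix of C formed by columns 1, 2, 3: [[0, 0, 9], [-3, 3, -9], [-2, -3, -14]]. Its determinant is 0·(3·(-14) - (-9)·(-3)) - 0·((-3)·(-14) - (-9)·(-2)) + 9·((-3)·(-3) - 3·(-2)) = 0·(-69) - 0·24 + 9·15 = 135 ≠ 0.
So rank(C) ≥ 3; since C has 3 rows, rank(C) = 3.
rank(C) = 3 = n, so the pair (A, B) is completely controllable.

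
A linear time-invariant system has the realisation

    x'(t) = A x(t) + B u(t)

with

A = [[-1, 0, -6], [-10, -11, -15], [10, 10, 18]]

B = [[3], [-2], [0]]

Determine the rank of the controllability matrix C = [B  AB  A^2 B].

2

AB = [[-3], [-8], [10]]
A^2B = [[-57], [-32], [70]]
Controllability matrix C = [B  AB  A^2B] = [[3, -3, -57], [-2, -8, -32], [0, 10, 70]]
The rows r1, r2, r3 of C are linearly dependent: 2·r1 + 3·r2 + 3·r3 = 0 (check each entry), so rank(C) ≤ 2.
The 2×2 minor from rows 1, 2, columns 1, 2 is 3·(-8) - (-3)·(-2) = -24 - 6 = -30 ≠ 0, so rank(C) = 2.
rank(C) = 2 < n = 3, so the pair (A, B) is not completely controllable.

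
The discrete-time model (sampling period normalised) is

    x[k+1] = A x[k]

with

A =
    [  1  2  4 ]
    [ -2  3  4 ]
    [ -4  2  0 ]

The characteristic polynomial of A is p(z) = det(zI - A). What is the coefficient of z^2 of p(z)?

Expand det(zI - A) for the 3×3 matrix.
p(z) = z^3 - 4z^2 + 15z + 8.
(Check: constant term = det(-A) = (-1)^3 det A = 8; coefficient of z^2 = -tr A = -4.)
The coefficient of z^2 is -4.

-4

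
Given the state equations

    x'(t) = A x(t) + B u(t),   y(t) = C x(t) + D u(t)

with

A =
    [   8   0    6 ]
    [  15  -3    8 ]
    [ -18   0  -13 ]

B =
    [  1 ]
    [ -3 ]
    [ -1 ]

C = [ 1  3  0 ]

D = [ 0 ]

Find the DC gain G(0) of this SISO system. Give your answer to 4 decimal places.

5.0000

G(0) = C(-A)^{-1}B + D = -C A^{-1} B + D.
det A = -12, so A^{-1} = (1/-12)·adj(A) = [[-13/4, 0, -3/2], [-17/4, -1/3, -13/6], [9/2, 0, 2]]
A^{-1} B = [-7/4, -13/12, 5/2]^T
C A^{-1} B = -5
G(0) = D - C A^{-1} B = 0 - (-5) = 5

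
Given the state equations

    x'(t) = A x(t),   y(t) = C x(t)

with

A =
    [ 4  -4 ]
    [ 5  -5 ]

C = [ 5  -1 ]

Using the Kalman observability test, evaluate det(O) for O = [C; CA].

CA = [[15, -15]]
Observability matrix O = [C; CA] = [[5, -1], [15, -15]]
det(O) = 5·(-15) - (-1)·15 = -75 - (-15) = -60
Since det(O) ≠ 0, rank(O) = 2 and the system is completely observable.

-60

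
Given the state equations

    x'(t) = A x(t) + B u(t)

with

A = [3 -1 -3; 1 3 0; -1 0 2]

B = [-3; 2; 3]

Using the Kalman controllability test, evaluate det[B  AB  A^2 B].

AB = [[-20], [3], [9]]
A^2B = [[-90], [-11], [38]]
Controllability matrix C = [B  AB  A^2B] = [[-3, -20, -90], [2, 3, -11], [3, 9, 38]]
Expanding along the first row, det(C) = (-3)·(3·38 - (-11)·9) - (-20)·(2·38 - (-11)·3) + (-90)·(2·9 - 3·3) = (-3)·213 - (-20)·109 + (-90)·9 = 731
Since det(C) ≠ 0, rank(C) = 3 and the system is completely controllable.

731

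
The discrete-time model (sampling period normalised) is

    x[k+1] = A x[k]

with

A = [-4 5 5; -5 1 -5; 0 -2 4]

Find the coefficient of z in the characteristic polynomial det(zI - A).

Expand det(zI - A) for the 3×3 matrix.
p(z) = z^3 - z^2 - z - 174.
(Check: constant term = det(-A) = (-1)^3 det A = -174; coefficient of z^2 = -tr A = -1.)
The coefficient of z is -1.

-1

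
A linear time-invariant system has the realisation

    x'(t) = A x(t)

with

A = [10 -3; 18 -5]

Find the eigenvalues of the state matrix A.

det(sI - A) = s^2 - (tr A)s + det A, with tr A = 10 + (-5) = 5 and det A = 10·(-5) - (-3)·18 = -50 - (-54) = 4.
So p(s) = det(sI - A) = s^2 - 5s + 4.
Factor s^2 - 5s + 4: two numbers with sum 5 and product 4 are 4 and 1, so s^2 - 5s + 4 = (s - 4)(s - 1).
Hence p(s) = (s - 4) (s - 1), with roots 1, 4.
At least one eigenvalue has non-negative real part, so the system is not asymptotically stable.

1, 4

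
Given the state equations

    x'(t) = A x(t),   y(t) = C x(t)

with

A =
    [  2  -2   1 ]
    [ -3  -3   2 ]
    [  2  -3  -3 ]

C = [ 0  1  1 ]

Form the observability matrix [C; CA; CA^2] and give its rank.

3

CA = [[-1, -6, -1]]
CA^2 = [[14, 23, -10]]
Observability matrix O = [C; CA; CA^2] = [[0, 1, 1], [-1, -6, -1], [14, 23, -10]]
det(O) = 0·((-6)·(-10) - (-1)·23) - 1·((-1)·(-10) - (-1)·14) + 1·((-1)·23 - (-6)·14) = 0·83 - 1·24 + 1·61 = 37 ≠ 0, so rank(O) = 3.
rank(O) = 3 = n, so the pair (A, C) is completely observable.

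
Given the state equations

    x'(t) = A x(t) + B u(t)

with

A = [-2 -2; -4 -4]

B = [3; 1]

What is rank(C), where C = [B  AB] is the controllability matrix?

2

AB = [[-8], [-16]]
Controllability matrix C = [B  AB] = [[3, -8], [1, -16]]
det(C) = 3·(-16) - (-8)·1 = -48 - (-8) = -40 ≠ 0, so rank(C) = 2.
rank(C) = 2 = n, so the pair (A, B) is completely controllable.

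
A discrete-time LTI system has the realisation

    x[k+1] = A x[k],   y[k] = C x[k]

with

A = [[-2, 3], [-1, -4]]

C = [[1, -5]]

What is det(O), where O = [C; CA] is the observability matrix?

CA = [[3, 23]]
Observability matrix O = [C; CA] = [[1, -5], [3, 23]]
det(O) = 1·23 - (-5)·3 = 23 - (-15) = 38
Since det(O) ≠ 0, rank(O) = 2 and the system is completely observable.

38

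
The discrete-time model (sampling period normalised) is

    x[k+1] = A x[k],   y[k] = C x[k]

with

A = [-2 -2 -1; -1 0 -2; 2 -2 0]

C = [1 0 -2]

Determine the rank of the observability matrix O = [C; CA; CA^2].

3

CA = [[-6, 2, -1]]
CA^2 = [[8, 14, 2]]
Observability matrix O = [C; CA; CA^2] = [[1, 0, -2], [-6, 2, -1], [8, 14, 2]]
det(O) = 1·(2·2 - (-1)·14) - 0·((-6)·2 - (-1)·8) + (-2)·((-6)·14 - 2·8) = 1·18 - 0·(-4) + (-2)·(-100) = 218 ≠ 0, so rank(O) = 3.
rank(O) = 3 = n, so the pair (A, C) is completely observable.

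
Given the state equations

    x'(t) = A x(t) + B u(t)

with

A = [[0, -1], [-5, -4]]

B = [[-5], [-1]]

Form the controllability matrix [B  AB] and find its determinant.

-144

AB = [[1], [29]]
Controllability matrix C = [B  AB] = [[-5, 1], [-1, 29]]
det(C) = (-5)·29 - 1·(-1) = -145 - (-1) = -144
Since det(C) ≠ 0, rank(C) = 2 and the system is completely controllable.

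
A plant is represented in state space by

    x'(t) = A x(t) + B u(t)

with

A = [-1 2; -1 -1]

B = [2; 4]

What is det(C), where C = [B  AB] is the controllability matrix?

-36

AB = [[6], [-6]]
Controllability matrix C = [B  AB] = [[2, 6], [4, -6]]
det(C) = 2·(-6) - 6·4 = -12 - 24 = -36
Since det(C) ≠ 0, rank(C) = 2 and the system is completely controllable.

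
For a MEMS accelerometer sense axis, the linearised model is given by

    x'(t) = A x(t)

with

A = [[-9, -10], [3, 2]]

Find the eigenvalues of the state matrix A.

det(sI - A) = s^2 - (tr A)s + det A, with tr A = (-9) + 2 = -7 and det A = (-9)·2 - (-10)·3 = -18 - (-30) = 12.
So p(s) = det(sI - A) = s^2 + 7s + 12.
Factor s^2 + 7s + 12: two numbers with sum -7 and product 12 are -3 and -4, so s^2 + 7s + 12 = (s + 3)(s + 4).
Hence p(s) = (s + 3) (s + 4), with roots -4, -3.
All eigenvalues have negative real part, so the system is asymptotically stable.

-4, -3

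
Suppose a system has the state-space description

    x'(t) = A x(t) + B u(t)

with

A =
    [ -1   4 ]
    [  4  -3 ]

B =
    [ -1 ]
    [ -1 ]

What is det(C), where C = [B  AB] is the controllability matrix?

AB = [[-3], [-1]]
Controllability matrix C = [B  AB] = [[-1, -3], [-1, -1]]
det(C) = (-1)·(-1) - (-3)·(-1) = 1 - 3 = -2
Since det(C) ≠ 0, rank(C) = 2 and the system is completely controllable.

-2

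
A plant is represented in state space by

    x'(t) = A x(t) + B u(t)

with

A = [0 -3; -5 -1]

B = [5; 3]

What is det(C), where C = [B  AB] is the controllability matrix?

AB = [[-9], [-28]]
Controllability matrix C = [B  AB] = [[5, -9], [3, -28]]
det(C) = 5·(-28) - (-9)·3 = -140 - (-27) = -113
Since det(C) ≠ 0, rank(C) = 2 and the system is completely controllable.

-113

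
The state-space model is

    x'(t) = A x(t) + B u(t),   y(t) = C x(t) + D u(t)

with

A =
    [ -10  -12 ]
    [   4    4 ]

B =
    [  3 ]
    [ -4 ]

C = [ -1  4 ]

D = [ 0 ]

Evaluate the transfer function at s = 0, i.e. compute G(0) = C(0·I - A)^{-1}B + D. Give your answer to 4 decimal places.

G(0) = C(-A)^{-1}B + D = -C A^{-1} B + D.
det A = 8, so A^{-1} = (1/8)·adj(A) = [[1/2, 3/2], [-1/2, -5/4]]
A^{-1} B = [-9/2, 7/2]^T
C A^{-1} B = 37/2
G(0) = D - C A^{-1} B = 0 - (37/2) = -37/2 ≈ -18.5000

-18.5000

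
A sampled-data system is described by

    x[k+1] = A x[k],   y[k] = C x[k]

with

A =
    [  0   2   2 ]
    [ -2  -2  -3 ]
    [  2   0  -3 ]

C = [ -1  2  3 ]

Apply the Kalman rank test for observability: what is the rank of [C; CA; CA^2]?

CA = [[2, -6, -17]]
CA^2 = [[-22, 16, 73]]
Observability matrix O = [C; CA; CA^2] = [[-1, 2, 3], [2, -6, -17], [-22, 16, 73]]
det(O) = (-1)·((-6)·73 - (-17)·16) - 2·(2·73 - (-17)·(-22)) + 3·(2·16 - (-6)·(-22)) = (-1)·(-166) - 2·(-228) + 3·(-100) = 322 ≠ 0, so rank(O) = 3.
rank(O) = 3 = n, so the pair (A, C) is completely observable.

3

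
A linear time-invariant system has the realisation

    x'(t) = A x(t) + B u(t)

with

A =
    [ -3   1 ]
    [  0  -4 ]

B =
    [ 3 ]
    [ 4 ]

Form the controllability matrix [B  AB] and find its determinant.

-28

AB = [[-5], [-16]]
Controllability matrix C = [B  AB] = [[3, -5], [4, -16]]
det(C) = 3·(-16) - (-5)·4 = -48 - (-20) = -28
Since det(C) ≠ 0, rank(C) = 2 and the system is completely controllable.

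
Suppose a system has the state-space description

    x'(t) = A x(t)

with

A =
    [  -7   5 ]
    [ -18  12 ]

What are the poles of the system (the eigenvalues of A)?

2, 3

det(sI - A) = s^2 - (tr A)s + det A, with tr A = (-7) + 12 = 5 and det A = (-7)·12 - 5·(-18) = -84 - (-90) = 6.
So p(s) = det(sI - A) = s^2 - 5s + 6.
Factor s^2 - 5s + 6: two numbers with sum 5 and product 6 are 3 and 2, so s^2 - 5s + 6 = (s - 3)(s - 2).
Hence p(s) = (s - 3) (s - 2), with roots 2, 3.
At least one eigenvalue has non-negative real part, so the system is not asymptotically stable.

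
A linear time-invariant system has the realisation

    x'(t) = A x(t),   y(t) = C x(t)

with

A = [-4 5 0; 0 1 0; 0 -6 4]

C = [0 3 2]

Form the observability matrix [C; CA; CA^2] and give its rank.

CA = [[0, -9, 8]]
CA^2 = [[0, -57, 32]]
Observability matrix O = [C; CA; CA^2] = [[0, 3, 2], [0, -9, 8], [0, -57, 32]]
Column 1 of O is identically zero, so rank(O) ≤ 2.
The 2×2 minor from rows 1, 2, columns 2, 3 is 3·8 - 2·(-9) = 24 - (-18) = 42 ≠ 0, so rank(O) = 2.
rank(O) = 2 < n = 3, so the pair (A, C) is not completely observable.

2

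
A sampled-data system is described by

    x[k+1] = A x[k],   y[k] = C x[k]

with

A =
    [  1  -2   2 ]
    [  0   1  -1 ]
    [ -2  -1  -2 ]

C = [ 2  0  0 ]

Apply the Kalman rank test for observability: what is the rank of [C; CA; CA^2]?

CA = [[2, -4, 4]]
CA^2 = [[-6, -12, 0]]
Observability matrix O = [C; CA; CA^2] = [[2, 0, 0], [2, -4, 4], [-6, -12, 0]]
det(O) = 2·((-4)·0 - 4·(-12)) - 0·(2·0 - 4·(-6)) + 0·(2·(-12) - (-4)·(-6)) = 2·48 - 0·24 + 0·(-48) = 96 ≠ 0, so rank(O) = 3.
rank(O) = 3 = n, so the pair (A, C) is completely observable.

3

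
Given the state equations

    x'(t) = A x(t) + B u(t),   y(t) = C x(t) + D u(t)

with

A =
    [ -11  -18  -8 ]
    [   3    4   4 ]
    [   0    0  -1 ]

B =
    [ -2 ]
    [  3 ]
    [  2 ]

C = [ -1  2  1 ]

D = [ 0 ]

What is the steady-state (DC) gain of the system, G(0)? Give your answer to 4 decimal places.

28.0000

G(0) = C(-A)^{-1}B + D = -C A^{-1} B + D.
det A = -10, so A^{-1} = (1/-10)·adj(A) = [[2/5, 9/5, 4], [-3/10, -11/10, -2], [0, 0, -1]]
A^{-1} B = [63/5, -67/10, -2]^T
C A^{-1} B = -28
G(0) = D - C A^{-1} B = 0 - (-28) = 28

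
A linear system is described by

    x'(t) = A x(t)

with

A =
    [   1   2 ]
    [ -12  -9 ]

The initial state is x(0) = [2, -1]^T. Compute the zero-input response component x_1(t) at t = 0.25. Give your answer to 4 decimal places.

1.5023

det(sI - A) = s^2 - (tr A)s + det A, with tr A = 1 + (-9) = -8 and det A = 1·(-9) - 2·(-12) = -9 - (-24) = 15.
So p(s) = det(sI - A) = s^2 + 8s + 15.
Factor s^2 + 8s + 15: two numbers with sum -8 and product 15 are -3 and -5, so s^2 + 8s + 15 = (s + 3)(s + 5).
Hence p(s) = (s + 3) (s + 5), with roots -5, -3.
The eigenvalues -5, -3 are distinct and real, so A is diagonalisable and x(t) = e^{At} x(0) = V diag(e^{λ_i t}) V^{-1} x(0), where the columns of V are the eigenvectors.
λ = -5: A - (-5)I = [[6, 2], [-12, -4]]. Row 1 gives 6·v1 + 2·v2 = 0, so take v_1 = [-1, 3]^T.
λ = -3: A - (-3)I = [[4, 2], [-12, -6]]. Row 1 gives 4·v1 + 2·v2 = 0, so take v_2 = [1, -2]^T.
V = [v_1 v_2] = [[-1, 1], [3, -2]] has det V = -1, so V^{-1} = adj(V)/det V = [[2, 1], [3, 1]].
Modal coordinates z(0) = V^{-1} x(0): 2·2 + 1·(-1) = 3; 3·2 + 1·(-1) = 5; so z(0) = [3, 5]^T.
x_1(t) = Σ_i (v_i)_1 · z_i(0) · e^{λ_i t} (row 1 of V times the modal terms).
x_1(0.25) = (-1)·3·e^{-5·0.25} + 1·5·e^{-3·0.25} = (-3)·0.286505 + 5·0.472367 = 1.5023.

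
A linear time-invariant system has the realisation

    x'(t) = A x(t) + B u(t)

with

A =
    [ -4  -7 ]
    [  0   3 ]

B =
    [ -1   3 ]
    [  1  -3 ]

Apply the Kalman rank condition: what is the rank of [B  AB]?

1

AB = [[-3, 9], [3, -9]]
Controllability matrix C = [B  AB] = [[-1, 3, -3, 9], [1, -3, 3, -9]]
Every column of C is a scalar multiple of column 1 = [-1, 1] (multipliers 1, -3, 3, -9), so the columns span a one-dimensional space.
C ≠ 0, hence rank(C) = 1.
rank(C) = 1 < n = 2, so the pair (A, B) is not completely controllable.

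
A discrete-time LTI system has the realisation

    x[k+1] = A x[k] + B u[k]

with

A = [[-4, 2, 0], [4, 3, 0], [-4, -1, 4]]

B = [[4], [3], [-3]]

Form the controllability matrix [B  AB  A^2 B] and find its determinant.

-10400

AB = [[-10], [25], [-31]]
A^2B = [[90], [35], [-109]]
Controllability matrix C = [B  AB  A^2B] = [[4, -10, 90], [3, 25, 35], [-3, -31, -109]]
Expanding along the first row, det(C) = 4·(25·(-109) - 35·(-31)) - (-10)·(3·(-109) - 35·(-3)) + 90·(3·(-31) - 25·(-3)) = 4·(-1640) - (-10)·(-222) + 90·(-18) = -10400
Since det(C) ≠ 0, rank(C) = 3 and the system is completely controllable.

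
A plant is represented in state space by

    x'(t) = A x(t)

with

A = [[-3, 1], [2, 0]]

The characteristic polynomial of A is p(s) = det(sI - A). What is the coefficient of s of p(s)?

3

For a 2×2 matrix, det(sI - A) = s^2 - (tr A)s + det A.
tr A = -3, det A = -2.
So p(s) = s^2 + 3s - 2.
The coefficient of s is 3.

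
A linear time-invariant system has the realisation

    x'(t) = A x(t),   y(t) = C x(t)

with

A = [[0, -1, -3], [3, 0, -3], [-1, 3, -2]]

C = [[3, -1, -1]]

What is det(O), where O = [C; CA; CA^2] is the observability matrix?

-752

CA = [[-2, -6, -4]]
CA^2 = [[-14, -10, 32]]
Observability matrix O = [C; CA; CA^2] = [[3, -1, -1], [-2, -6, -4], [-14, -10, 32]]
Expanding along the first row, det(O) = 3·((-6)·32 - (-4)·(-10)) - (-1)·((-2)·32 - (-4)·(-14)) + (-1)·((-2)·(-10) - (-6)·(-14)) = 3·(-232) - (-1)·(-120) + (-1)·(-64) = -752
Since det(O) ≠ 0, rank(O) = 3 and the system is completely observable.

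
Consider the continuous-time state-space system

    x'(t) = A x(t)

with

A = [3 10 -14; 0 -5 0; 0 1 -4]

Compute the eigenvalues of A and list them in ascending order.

-5, -4, 3

det(sI - A) = s^3 - (tr A)s^2 + (M11 + M22 + M33)s - det A, where Mii is the 2×2 principal minor of A obtained by deleting row i and column i.
tr A = 3 + (-5) + (-4) = -6; M11 = (-5)·(-4) - 0·1 = 20 - 0 = 20; M22 = 3·(-4) - (-14)·0 = -12 - 0 = -12; M33 = 3·(-5) - 10·0 = -15 - 0 = -15; sum of minors = -7.
det A = 3·((-5)·(-4) - 0·1) - 10·(0·(-4) - 0·0) + (-14)·(0·1 - (-5)·0) = 3·20 - 10·0 + (-14)·0 = 60.
So p(s) = det(sI - A) = s^3 + 6s^2 - 7s - 60.
Rational-root test: any integer root divides -60. Testing small divisors, s = 3 works: p(3) = 27 + 54 + (-21) + (-60) = 0, so (s - 3) is a factor.
Dividing, p(s) = (s - 3)(s^2 + 9s + 20).
Factor s^2 + 9s + 20: two numbers with sum -9 and product 20 are -4 and -5, so s^2 + 9s + 20 = (s + 4)(s + 5).
Hence p(s) = (s - 3) (s + 4) (s + 5), with roots -5, -4, 3.
At least one eigenvalue has non-negative real part, so the system is not asymptotically stable.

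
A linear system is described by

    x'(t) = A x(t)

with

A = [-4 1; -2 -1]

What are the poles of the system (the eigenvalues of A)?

-3, -2

det(sI - A) = s^2 - (tr A)s + det A, with tr A = (-4) + (-1) = -5 and det A = (-4)·(-1) - 1·(-2) = 4 - (-2) = 6.
So p(s) = det(sI - A) = s^2 + 5s + 6.
Factor s^2 + 5s + 6: two numbers with sum -5 and product 6 are -2 and -3, so s^2 + 5s + 6 = (s + 2)(s + 3).
Hence p(s) = (s + 2) (s + 3), with roots -3, -2.
All eigenvalues have negative real part, so the system is asymptotically stable.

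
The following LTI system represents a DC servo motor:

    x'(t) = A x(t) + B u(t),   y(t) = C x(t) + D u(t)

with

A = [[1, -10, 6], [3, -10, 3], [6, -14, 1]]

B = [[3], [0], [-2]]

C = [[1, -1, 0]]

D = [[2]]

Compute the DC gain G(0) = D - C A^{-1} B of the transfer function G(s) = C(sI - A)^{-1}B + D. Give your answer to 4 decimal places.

4.1000

G(0) = C(-A)^{-1}B + D = -C A^{-1} B + D.
det A = -10, so A^{-1} = (1/-10)·adj(A) = [[-16/5, 37/5, -3], [-3/2, 7/2, -3/2], [-9/5, 23/5, -2]]
A^{-1} B = [-18/5, -3/2, -7/5]^T
C A^{-1} B = -21/10
G(0) = D - C A^{-1} B = 2 - (-21/10) = 41/10 ≈ 4.1000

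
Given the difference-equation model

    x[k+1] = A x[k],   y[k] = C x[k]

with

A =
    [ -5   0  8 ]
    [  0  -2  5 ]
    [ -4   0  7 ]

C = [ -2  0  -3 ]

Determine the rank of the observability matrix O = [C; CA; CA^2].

CA = [[22, 0, -37]]
CA^2 = [[38, 0, -83]]
Observability matrix O = [C; CA; CA^2] = [[-2, 0, -3], [22, 0, -37], [38, 0, -83]]
Column 2 of O is identically zero, so rank(O) ≤ 2.
The 2×2 minor from rows 1, 2, columns 1, 3 is (-2)·(-37) - (-3)·22 = 74 - (-66) = 140 ≠ 0, so rank(O) = 2.
rank(O) = 2 < n = 3, so the pair (A, C) is not completely observable.

2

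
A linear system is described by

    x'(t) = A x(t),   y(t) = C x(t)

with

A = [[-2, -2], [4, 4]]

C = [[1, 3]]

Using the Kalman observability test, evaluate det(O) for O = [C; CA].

-20

CA = [[10, 10]]
Observability matrix O = [C; CA] = [[1, 3], [10, 10]]
det(O) = 1·10 - 3·10 = 10 - 30 = -20
Since det(O) ≠ 0, rank(O) = 2 and the system is completely observable.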